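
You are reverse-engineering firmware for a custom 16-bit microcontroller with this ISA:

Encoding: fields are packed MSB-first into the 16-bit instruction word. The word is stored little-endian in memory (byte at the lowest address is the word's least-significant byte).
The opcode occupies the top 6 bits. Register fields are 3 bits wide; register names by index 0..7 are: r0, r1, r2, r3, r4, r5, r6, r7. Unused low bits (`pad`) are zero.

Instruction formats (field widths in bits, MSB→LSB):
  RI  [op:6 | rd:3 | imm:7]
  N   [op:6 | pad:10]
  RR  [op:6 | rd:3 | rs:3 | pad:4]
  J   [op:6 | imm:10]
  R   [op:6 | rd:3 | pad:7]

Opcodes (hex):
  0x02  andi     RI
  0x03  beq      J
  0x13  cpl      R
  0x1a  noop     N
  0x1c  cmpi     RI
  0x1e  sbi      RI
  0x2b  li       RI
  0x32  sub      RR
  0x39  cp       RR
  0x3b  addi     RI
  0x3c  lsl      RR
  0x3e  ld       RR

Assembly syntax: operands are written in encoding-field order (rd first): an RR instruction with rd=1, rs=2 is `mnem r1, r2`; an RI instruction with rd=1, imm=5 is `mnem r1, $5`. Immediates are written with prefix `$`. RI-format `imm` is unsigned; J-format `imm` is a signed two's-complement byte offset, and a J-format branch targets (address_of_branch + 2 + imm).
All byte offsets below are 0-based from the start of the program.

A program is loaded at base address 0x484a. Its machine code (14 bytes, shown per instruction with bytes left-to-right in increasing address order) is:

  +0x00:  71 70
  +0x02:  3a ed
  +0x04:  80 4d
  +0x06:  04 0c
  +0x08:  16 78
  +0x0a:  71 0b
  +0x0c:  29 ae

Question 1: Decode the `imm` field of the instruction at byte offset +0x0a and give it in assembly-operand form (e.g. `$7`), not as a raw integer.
[0a] 71 0b → 0x0b71
  top 6b → 0x2 → andi [RI]
  rd: (w>>7)&0x7=0x6 → r6
  imm: (w>>0)&0x7f=0x71 → $113

$113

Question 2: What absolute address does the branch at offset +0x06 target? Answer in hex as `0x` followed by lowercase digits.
+0x06: 04 0c ⇒ word 0x0c04 (little)
  top 6b → 0x3 → beq [J]
  [9:0] imm=4 = $4
  target = base 0x484a + off 0x06 + 2 + imm 4 = 0x4856

0x4856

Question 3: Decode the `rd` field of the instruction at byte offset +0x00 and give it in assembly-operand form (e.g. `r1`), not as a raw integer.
r0

@+00  little-endian(71 70) = 0x7071
  opcode bits[15:10]=0x1c: cmpi/RI
  [9:7] rd=0 = r0
  [6:0] imm=113 = $113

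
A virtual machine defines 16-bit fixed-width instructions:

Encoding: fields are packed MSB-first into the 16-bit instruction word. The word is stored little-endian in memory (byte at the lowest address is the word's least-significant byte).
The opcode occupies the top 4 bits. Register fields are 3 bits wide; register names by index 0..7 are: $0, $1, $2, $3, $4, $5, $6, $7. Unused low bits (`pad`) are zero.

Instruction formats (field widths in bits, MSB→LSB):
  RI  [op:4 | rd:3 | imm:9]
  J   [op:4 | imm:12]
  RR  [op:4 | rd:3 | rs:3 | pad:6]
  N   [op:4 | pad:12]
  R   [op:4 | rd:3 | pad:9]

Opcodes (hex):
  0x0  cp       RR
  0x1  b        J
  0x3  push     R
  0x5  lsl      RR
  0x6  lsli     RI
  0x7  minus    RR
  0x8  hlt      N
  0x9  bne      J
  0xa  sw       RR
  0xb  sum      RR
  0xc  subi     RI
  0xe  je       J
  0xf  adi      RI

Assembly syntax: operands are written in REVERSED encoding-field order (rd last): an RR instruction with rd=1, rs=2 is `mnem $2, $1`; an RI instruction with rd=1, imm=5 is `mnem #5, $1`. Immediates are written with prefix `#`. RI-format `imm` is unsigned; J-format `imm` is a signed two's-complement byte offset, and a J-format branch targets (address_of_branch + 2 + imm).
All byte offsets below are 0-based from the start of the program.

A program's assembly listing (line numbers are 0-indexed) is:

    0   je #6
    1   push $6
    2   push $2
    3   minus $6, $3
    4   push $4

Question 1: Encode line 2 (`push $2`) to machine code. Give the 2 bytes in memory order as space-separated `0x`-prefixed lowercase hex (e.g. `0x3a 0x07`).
line 2 (push): pack op=0x3:4|rd=2:3|pad=0:9 = 0x3400; little→ 00 34

0x00 0x34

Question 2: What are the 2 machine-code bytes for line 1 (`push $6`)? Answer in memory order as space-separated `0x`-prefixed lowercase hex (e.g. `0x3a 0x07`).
L1: push op=0x3:4|rd=6:3|pad=0:9 ⇒ 0x3c00 ⇒ little 00 3c

0x00 0x3c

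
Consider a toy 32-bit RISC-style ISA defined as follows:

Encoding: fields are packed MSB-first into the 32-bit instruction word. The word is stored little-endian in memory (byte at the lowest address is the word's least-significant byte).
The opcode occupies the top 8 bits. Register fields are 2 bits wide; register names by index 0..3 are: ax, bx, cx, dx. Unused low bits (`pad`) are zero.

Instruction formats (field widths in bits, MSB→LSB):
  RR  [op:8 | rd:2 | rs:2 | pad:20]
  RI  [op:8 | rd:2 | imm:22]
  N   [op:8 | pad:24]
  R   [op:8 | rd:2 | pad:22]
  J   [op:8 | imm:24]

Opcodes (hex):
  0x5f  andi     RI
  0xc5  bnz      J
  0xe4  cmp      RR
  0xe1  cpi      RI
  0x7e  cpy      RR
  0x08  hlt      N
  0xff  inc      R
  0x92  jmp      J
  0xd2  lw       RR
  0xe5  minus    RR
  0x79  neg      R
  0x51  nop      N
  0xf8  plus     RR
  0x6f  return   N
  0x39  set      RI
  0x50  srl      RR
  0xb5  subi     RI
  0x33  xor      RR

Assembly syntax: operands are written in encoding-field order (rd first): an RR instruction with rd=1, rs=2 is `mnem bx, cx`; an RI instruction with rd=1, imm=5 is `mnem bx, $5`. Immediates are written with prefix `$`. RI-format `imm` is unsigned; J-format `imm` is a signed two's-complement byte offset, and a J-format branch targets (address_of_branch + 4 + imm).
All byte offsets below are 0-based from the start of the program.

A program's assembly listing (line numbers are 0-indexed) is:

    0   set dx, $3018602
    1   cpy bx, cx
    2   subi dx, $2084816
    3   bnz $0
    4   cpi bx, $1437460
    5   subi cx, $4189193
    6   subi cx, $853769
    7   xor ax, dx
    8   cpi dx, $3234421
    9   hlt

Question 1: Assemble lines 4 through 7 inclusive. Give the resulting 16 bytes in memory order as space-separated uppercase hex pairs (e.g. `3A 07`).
line 4 (cpi): pack op=0xe1:8|rd=1:2|imm=1437460:22 = 0xe155ef14; little→ 14 ef 55 e1
line 5 (subi): pack op=0xb5:8|rd=2:2|imm=4189193:22 = 0xb5bfec09; little→ 09 ec bf b5
line 6 (subi): pack op=0xb5:8|rd=2:2|imm=853769:22 = 0xb58d0709; little→ 09 07 8d b5
line 7 (xor): pack op=0x33:8|rd=0:2|rs=3:2|pad=0:20 = 0x33300000; little→ 00 00 30 33

14 EF 55 E1 09 EC BF B5 09 07 8D B5 00 00 30 33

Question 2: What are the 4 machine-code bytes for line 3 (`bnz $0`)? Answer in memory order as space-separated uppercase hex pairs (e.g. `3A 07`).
line 3 (bnz): pack op=0xc5:8|imm=0:24 = 0xc5000000; little→ 00 00 00 c5

00 00 00 C5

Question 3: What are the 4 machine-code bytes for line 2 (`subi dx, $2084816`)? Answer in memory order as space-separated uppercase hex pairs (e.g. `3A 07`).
L2: subi op=0xb5:8|rd=3:2|imm=2084816:22 ⇒ 0xb5dfcfd0 ⇒ little d0 cf df b5

D0 CF DF B5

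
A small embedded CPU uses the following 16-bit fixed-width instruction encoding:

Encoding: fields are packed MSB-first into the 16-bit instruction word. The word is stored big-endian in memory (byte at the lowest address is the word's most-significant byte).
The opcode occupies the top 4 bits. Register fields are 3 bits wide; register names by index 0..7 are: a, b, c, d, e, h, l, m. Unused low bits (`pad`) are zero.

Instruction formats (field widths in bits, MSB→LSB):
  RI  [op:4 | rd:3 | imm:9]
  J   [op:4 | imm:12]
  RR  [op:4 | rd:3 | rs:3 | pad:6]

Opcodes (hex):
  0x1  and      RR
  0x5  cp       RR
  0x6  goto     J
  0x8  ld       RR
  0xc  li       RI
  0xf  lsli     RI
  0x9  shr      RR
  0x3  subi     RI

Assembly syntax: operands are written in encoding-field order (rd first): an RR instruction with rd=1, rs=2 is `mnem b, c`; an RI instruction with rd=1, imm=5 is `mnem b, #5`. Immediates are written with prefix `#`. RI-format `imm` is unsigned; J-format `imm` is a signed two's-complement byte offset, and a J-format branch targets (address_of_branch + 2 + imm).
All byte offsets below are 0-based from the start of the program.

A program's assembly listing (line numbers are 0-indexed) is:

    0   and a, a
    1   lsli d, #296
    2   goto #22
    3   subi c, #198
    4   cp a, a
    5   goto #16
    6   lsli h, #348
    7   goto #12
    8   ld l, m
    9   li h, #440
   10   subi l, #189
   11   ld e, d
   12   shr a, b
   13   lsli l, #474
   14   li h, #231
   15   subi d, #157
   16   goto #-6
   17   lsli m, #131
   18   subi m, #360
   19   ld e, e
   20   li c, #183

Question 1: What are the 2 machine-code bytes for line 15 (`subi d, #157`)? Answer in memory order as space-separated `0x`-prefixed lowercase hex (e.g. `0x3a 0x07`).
0x36 0x9d

L15: subi op=0x3:4|rd=3:3|imm=157:9 ⇒ 0x369d ⇒ big 36 9d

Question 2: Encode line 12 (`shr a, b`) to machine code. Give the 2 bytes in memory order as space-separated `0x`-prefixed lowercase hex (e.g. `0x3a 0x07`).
0x90 0x40

12. shr fields op=0x9:4|rd=0:3|rs=1:3|pad=0:6 → word 9040h → 90 40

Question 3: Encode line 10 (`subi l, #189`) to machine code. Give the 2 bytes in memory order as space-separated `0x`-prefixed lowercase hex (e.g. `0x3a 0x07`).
0x3c 0xbd

line 10 (subi): pack op=0x3:4|rd=6:3|imm=189:9 = 0x3cbd; big→ 3c bd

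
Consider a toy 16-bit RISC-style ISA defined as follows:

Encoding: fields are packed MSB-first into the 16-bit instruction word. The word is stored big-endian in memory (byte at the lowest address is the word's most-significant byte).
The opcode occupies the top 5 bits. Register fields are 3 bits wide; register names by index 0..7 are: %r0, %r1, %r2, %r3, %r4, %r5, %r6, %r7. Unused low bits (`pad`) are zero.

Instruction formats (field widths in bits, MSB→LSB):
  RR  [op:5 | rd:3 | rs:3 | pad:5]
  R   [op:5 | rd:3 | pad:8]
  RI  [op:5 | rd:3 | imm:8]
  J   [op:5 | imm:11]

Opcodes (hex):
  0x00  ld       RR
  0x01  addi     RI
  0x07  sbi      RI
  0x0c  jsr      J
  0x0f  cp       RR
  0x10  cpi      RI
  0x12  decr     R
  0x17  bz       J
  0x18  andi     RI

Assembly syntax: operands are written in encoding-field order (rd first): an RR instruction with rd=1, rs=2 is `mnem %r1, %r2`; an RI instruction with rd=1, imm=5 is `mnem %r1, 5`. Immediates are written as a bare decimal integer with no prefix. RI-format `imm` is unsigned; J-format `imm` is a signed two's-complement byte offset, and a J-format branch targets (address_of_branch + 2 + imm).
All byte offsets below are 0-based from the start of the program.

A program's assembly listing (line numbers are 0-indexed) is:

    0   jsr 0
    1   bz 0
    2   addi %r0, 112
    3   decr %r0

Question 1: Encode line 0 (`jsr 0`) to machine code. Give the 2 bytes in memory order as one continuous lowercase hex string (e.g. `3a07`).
6000

0. jsr fields op=0xc:5|imm=0:11 → word 6000h → 60 00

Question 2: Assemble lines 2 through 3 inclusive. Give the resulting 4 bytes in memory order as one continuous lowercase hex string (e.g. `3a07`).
line 2 (addi): pack op=0x1:5|rd=0:3|imm=112:8 = 0x0870; big→ 08 70
line 3 (decr): pack op=0x12:5|rd=0:3|pad=0:8 = 0x9000; big→ 90 00

08709000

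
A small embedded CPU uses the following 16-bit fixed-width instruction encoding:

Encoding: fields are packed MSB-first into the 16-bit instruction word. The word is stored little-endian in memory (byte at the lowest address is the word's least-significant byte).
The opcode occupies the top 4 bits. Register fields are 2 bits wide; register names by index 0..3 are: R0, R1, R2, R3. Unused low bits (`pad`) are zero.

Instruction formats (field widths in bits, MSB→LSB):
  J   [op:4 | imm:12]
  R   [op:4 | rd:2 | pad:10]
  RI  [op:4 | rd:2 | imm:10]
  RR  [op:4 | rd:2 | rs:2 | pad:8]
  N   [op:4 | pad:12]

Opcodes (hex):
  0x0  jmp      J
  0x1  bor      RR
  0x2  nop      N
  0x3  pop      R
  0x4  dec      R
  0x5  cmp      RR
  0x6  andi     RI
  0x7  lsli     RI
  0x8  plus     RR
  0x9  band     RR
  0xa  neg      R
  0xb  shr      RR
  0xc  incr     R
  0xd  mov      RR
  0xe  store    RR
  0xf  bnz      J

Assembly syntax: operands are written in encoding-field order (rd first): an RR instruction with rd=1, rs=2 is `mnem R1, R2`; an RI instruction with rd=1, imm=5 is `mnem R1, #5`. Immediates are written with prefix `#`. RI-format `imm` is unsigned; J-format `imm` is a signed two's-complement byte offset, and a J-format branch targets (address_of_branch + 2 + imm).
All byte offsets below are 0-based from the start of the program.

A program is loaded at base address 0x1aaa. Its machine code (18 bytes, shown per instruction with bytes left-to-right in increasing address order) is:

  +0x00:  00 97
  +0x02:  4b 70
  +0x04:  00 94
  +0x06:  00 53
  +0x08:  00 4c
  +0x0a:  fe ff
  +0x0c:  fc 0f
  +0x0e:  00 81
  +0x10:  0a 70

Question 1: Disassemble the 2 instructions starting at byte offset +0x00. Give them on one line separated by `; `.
@+00  little-endian(00 97) = 0x9700
  top 4b → 0x9 → band [RR]
  rd@[11:10]=0x1 ⇒ R1
  rs@[9:8]=0x3 ⇒ R3
@+02  little-endian(4b 70) = 0x704b
  top 4b → 0x7 → lsli [RI]
  rd@[11:10]=0x0 ⇒ R0
  imm@[9:0]=0x4b ⇒ #75

band R1, R3; lsli R0, #75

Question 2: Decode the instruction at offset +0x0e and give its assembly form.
[0e] 00 81 → 0x8100
  op=0x8100>>12=0x8 ⇒ plus (RR)
  rd: (w>>10)&0x3=0x0 → R0
  rs: (w>>8)&0x3=0x1 → R1

plus R0, R1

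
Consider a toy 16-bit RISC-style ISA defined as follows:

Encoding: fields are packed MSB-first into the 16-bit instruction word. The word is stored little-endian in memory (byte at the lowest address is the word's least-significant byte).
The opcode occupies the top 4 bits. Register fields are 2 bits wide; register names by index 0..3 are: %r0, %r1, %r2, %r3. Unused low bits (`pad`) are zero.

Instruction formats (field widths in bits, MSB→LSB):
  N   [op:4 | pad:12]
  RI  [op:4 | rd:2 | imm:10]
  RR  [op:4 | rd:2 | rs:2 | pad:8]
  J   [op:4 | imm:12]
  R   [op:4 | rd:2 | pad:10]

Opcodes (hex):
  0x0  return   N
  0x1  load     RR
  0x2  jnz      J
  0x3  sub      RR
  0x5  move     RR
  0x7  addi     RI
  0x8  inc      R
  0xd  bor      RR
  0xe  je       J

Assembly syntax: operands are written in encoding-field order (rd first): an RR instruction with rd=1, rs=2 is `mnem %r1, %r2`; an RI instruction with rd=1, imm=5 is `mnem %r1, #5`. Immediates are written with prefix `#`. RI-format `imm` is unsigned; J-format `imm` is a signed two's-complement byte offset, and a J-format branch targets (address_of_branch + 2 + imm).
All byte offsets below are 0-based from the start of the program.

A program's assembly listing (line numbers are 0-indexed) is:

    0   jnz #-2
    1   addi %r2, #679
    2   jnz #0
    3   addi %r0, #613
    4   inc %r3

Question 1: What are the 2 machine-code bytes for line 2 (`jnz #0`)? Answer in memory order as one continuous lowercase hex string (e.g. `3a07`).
0020

line 2 (jnz): pack op=0x2:4|imm=0:12 = 0x2000; little→ 00 20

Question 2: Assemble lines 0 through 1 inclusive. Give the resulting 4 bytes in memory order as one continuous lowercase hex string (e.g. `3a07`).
L0: jnz op=0x2:4|imm=-2:12 ⇒ 0x2ffe ⇒ little fe 2f
L1: addi op=0x7:4|rd=2:2|imm=679:10 ⇒ 0x7aa7 ⇒ little a7 7a

fe2fa77a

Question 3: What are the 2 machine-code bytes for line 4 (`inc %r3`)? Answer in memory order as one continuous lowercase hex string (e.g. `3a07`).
008c

line 4 (inc): pack op=0x8:4|rd=3:2|pad=0:10 = 0x8c00; little→ 00 8c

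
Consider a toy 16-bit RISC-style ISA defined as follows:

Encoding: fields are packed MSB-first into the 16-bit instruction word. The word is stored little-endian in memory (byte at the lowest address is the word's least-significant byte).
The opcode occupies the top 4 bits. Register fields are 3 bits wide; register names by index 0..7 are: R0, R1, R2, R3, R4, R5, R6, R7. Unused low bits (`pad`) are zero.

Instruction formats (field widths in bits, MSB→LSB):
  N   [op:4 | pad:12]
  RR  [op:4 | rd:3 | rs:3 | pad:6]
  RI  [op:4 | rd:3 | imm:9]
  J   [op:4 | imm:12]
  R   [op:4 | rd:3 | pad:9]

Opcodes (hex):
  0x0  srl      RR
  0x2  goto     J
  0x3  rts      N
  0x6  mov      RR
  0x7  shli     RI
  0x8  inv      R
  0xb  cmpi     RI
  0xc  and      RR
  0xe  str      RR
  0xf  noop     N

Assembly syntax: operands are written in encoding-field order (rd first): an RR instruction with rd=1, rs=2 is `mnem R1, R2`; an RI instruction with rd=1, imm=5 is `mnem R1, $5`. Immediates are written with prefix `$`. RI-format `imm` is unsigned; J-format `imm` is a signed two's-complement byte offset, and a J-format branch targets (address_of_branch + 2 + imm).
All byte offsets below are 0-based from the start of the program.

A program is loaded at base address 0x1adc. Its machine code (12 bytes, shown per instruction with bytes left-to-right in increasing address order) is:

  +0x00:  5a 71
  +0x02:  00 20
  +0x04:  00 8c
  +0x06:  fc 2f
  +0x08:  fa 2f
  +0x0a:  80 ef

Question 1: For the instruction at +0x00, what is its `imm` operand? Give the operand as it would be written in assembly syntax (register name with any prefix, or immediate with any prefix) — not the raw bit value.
[00] 5a 71 → 0x715a
  top 4b → 0x7 → shli [RI]
  [11:9] rd=0 = R0
  [8:0] imm=346 = $346

$346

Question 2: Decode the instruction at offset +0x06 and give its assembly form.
goto $-4

@+06  little-endian(fc 2f) = 0x2ffc
  op=0x2ffc>>12=0x2 ⇒ goto (J)
  imm@[11:0]=0xffc (s12→-4) ⇒ $-4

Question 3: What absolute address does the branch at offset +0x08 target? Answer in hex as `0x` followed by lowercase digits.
0x1ae0

off 0x08: read fa 2f as little → 0x2ffa
  top 4b → 0x2 → goto [J]
  imm@[11:0]=0xffa (s12→-6) ⇒ $-6
  target = base 0x1adc + off 0x08 + 2 + imm -6 = 0x1ae0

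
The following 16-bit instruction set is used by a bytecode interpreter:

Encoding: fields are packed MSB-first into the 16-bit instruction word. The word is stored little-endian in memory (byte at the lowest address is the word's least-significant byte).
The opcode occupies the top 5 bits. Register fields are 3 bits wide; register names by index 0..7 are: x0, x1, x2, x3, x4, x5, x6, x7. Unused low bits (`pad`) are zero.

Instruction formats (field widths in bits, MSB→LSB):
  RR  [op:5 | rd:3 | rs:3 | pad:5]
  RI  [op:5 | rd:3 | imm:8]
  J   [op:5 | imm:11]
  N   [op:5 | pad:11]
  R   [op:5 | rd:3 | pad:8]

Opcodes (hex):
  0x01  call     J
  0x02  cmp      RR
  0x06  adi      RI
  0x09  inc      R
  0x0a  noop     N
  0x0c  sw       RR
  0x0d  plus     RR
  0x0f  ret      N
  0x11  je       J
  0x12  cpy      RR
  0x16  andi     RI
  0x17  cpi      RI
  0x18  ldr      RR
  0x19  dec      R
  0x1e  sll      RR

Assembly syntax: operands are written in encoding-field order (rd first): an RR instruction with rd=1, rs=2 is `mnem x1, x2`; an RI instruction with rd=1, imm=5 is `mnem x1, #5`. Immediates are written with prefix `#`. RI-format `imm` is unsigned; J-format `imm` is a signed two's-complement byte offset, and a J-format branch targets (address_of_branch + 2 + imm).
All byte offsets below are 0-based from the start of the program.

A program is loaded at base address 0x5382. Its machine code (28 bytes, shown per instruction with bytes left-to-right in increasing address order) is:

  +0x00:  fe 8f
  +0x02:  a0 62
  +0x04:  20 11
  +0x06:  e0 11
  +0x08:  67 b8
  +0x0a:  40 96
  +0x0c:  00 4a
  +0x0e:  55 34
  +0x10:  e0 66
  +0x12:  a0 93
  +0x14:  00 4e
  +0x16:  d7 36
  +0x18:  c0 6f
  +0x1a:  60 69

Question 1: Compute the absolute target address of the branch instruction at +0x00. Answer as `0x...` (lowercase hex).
off 0x00: read fe 8f as little → 0x8ffe
  opcode bits[15:11]=0x11: je/J
  imm: (w>>0)&0x7ff=0x7fe (s11→-2) → #-2
  target = base 0x5382 + off 0x00 + 2 + imm -2 = 0x5382

0x5382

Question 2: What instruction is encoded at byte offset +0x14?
inc x6

+0x14: 00 4e ⇒ word 0x4e00 (little)
  opcode bits[15:11]=0x9: inc/R
  rd: (w>>8)&0x7=0x6 → x6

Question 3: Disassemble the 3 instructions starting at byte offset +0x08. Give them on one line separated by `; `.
[08] 67 b8 → 0xb867
  top 5b → 0x17 → cpi [RI]
  rd: (w>>8)&0x7=0x0 → x0
  imm: (w>>0)&0xff=0x67 → #103
[0a] 40 96 → 0x9640
  top 5b → 0x12 → cpy [RR]
  rd: (w>>8)&0x7=0x6 → x6
  rs: (w>>5)&0x7=0x2 → x2
[0c] 00 4a → 0x4a00
  top 5b → 0x9 → inc [R]
  rd: (w>>8)&0x7=0x2 → x2

cpi x0, #103; cpy x6, x2; inc x2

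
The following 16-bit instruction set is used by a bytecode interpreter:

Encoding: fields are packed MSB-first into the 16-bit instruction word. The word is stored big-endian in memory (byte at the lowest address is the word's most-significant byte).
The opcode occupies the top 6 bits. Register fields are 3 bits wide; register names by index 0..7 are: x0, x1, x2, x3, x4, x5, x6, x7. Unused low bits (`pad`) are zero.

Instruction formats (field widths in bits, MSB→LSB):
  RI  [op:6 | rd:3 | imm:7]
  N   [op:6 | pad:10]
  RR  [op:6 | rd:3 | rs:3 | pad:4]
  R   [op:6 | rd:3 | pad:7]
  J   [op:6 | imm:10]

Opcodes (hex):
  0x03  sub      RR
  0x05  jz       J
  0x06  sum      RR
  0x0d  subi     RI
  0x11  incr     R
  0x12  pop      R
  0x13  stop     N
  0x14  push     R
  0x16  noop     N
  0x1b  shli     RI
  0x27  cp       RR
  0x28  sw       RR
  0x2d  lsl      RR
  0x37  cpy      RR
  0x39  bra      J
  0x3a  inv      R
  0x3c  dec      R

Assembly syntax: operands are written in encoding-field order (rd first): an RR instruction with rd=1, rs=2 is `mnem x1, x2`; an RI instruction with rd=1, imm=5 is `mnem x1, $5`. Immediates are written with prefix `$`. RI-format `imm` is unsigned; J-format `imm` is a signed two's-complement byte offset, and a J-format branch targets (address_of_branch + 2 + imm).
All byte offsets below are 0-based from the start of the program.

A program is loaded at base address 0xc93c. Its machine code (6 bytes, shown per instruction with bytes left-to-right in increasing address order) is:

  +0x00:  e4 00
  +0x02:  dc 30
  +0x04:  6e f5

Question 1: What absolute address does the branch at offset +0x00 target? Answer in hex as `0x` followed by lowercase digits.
off 0x00: read e4 00 as big → 0xe400
  top 6b → 0x39 → bra [J]
  imm: (w>>0)&0x3ff=0x0 → $0
  target = base 0xc93c + off 0x00 + 2 + imm 0 = 0xc93e

0xc93e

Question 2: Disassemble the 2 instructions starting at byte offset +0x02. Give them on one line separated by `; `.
+0x02: dc 30 ⇒ word 0xdc30 (big)
  op=0xdc30>>10=0x37 ⇒ cpy (RR)
  rd: (w>>7)&0x7=0x0 → x0
  rs: (w>>4)&0x7=0x3 → x3
+0x04: 6e f5 ⇒ word 0x6ef5 (big)
  op=0x6ef5>>10=0x1b ⇒ shli (RI)
  rd: (w>>7)&0x7=0x5 → x5
  imm: (w>>0)&0x7f=0x75 → $117

cpy x0, x3; shli x5, $117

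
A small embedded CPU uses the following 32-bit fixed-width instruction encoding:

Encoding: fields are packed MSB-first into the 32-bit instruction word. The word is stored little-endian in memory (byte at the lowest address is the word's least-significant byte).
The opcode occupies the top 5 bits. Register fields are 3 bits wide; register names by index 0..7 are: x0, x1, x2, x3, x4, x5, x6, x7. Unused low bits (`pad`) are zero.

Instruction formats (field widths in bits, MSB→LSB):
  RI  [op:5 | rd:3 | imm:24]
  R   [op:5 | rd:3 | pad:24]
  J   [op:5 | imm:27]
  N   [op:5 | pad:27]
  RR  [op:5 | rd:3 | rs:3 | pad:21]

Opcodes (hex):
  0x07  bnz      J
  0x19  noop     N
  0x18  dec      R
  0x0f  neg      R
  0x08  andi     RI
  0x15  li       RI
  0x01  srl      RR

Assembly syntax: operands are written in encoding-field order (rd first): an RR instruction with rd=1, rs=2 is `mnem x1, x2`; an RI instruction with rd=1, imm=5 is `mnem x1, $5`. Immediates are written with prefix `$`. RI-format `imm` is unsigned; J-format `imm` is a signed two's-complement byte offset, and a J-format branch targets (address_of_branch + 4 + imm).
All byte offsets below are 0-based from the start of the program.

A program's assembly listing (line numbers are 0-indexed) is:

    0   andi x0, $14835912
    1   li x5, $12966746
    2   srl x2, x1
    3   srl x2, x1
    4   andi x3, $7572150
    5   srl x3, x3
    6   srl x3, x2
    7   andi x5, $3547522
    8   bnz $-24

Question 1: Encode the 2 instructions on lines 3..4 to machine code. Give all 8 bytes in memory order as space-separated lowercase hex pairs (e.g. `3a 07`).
3. srl fields op=0x1:5|rd=2:3|rs=1:3|pad=0:21 → word 0a200000h → 00 00 20 0a
4. andi fields op=0x8:5|rd=3:3|imm=7572150:24 → word 43738ab6h → b6 8a 73 43

00 00 20 0a b6 8a 73 43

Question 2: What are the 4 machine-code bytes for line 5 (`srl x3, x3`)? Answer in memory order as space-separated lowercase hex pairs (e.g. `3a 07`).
00 00 60 0b

L5: srl op=0x1:5|rd=3:3|rs=3:3|pad=0:21 ⇒ 0x0b600000 ⇒ little 00 00 60 0b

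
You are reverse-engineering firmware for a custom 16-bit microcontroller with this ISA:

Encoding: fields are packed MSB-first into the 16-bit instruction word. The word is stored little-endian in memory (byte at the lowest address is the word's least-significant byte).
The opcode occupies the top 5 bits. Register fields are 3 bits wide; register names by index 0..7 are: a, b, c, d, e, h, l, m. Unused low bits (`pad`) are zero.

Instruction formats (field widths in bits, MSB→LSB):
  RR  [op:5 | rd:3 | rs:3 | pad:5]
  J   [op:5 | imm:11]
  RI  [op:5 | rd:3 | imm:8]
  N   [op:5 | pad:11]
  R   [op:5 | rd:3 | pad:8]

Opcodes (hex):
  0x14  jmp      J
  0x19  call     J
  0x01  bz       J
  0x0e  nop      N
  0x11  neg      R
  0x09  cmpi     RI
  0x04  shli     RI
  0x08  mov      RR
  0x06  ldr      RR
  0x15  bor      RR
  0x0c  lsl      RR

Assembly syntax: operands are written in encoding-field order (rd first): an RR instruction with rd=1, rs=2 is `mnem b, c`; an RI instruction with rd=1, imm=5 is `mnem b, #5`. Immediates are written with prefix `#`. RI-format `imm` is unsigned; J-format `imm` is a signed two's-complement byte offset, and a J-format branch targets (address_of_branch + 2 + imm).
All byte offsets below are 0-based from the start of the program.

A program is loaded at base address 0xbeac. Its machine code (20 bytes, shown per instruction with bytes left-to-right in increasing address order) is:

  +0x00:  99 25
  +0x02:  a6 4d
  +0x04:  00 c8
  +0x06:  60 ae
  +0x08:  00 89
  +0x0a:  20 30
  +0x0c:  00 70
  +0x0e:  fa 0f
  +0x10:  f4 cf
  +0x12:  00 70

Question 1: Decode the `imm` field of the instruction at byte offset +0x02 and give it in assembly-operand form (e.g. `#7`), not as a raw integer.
+0x02: a6 4d ⇒ word 0x4da6 (little)
  op=0x4da6>>11=0x9 ⇒ cmpi (RI)
  rd@[10:8]=0x5 ⇒ h
  imm@[7:0]=0xa6 ⇒ #166

#166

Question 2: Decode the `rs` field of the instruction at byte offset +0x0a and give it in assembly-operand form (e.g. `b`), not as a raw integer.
b

off 0x0a: read 20 30 as little → 0x3020
  top 5b → 0x6 → ldr [RR]
  rd: (w>>8)&0x7=0x0 → a
  rs: (w>>5)&0x7=0x1 → b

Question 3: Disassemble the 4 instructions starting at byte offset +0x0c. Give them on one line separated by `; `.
off 0x0c: read 00 70 as little → 0x7000
  op=0x7000>>11=0xe ⇒ nop (N)
off 0x0e: read fa 0f as little → 0x0ffa
  op=0x0ffa>>11=0x1 ⇒ bz (J)
  imm@[10:0]=0x7fa (s11→-6) ⇒ #-6
off 0x10: read f4 cf as little → 0xcff4
  op=0xcff4>>11=0x19 ⇒ call (J)
  imm@[10:0]=0x7f4 (s11→-12) ⇒ #-12
off 0x12: read 00 70 as little → 0x7000
  op=0x7000>>11=0xe ⇒ nop (N)

nop; bz #-6; call #-12; nop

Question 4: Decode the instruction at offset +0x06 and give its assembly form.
bor l, d

off 0x06: read 60 ae as little → 0xae60
  op=0xae60>>11=0x15 ⇒ bor (RR)
  rd: (w>>8)&0x7=0x6 → l
  rs: (w>>5)&0x7=0x3 → d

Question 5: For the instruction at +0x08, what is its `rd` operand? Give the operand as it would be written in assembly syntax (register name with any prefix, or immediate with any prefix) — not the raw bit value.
b

@+08  little-endian(00 89) = 0x8900
  opcode bits[15:11]=0x11: neg/R
  rd@[10:8]=0x1 ⇒ b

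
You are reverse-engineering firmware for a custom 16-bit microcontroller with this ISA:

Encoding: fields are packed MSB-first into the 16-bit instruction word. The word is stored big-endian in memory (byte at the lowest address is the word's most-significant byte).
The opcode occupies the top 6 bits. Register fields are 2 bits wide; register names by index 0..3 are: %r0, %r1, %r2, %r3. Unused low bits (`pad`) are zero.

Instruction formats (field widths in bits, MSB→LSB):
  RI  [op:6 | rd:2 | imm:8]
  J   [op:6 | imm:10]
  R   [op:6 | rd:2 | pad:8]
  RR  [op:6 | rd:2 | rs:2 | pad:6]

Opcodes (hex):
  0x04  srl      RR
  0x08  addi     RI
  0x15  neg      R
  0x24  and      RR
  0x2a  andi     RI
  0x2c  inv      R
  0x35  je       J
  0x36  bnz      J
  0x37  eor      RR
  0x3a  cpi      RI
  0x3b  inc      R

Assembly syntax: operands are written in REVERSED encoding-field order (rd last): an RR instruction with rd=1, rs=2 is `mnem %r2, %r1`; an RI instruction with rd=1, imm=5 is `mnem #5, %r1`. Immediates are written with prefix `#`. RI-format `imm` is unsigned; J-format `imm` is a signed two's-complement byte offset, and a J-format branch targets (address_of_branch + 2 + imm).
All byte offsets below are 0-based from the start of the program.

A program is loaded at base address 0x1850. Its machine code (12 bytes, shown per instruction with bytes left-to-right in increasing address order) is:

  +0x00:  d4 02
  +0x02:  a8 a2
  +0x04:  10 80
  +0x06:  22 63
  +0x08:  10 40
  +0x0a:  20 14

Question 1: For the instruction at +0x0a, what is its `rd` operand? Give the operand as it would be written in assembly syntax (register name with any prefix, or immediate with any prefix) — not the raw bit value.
%r0

off 0x0a: read 20 14 as big → 0x2014
  op=0x2014>>10=0x8 ⇒ addi (RI)
  rd@[9:8]=0x0 ⇒ %r0
  imm@[7:0]=0x14 ⇒ #20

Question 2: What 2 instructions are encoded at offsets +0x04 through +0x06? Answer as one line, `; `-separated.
srl %r2, %r0; addi #99, %r2

off 0x04: read 10 80 as big → 0x1080
  opcode bits[15:10]=0x4: srl/RR
  rd: (w>>8)&0x3=0x0 → %r0
  rs: (w>>6)&0x3=0x2 → %r2
off 0x06: read 22 63 as big → 0x2263
  opcode bits[15:10]=0x8: addi/RI
  rd: (w>>8)&0x3=0x2 → %r2
  imm: (w>>0)&0xff=0x63 → #99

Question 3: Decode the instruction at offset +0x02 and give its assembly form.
andi #162, %r0

off 0x02: read a8 a2 as big → 0xa8a2
  op=0xa8a2>>10=0x2a ⇒ andi (RI)
  rd: (w>>8)&0x3=0x0 → %r0
  imm: (w>>0)&0xff=0xa2 → #162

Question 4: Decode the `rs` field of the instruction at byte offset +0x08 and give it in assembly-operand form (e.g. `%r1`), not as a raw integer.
+0x08: 10 40 ⇒ word 0x1040 (big)
  op=0x1040>>10=0x4 ⇒ srl (RR)
  rd: (w>>8)&0x3=0x0 → %r0
  rs: (w>>6)&0x3=0x1 → %r1

%r1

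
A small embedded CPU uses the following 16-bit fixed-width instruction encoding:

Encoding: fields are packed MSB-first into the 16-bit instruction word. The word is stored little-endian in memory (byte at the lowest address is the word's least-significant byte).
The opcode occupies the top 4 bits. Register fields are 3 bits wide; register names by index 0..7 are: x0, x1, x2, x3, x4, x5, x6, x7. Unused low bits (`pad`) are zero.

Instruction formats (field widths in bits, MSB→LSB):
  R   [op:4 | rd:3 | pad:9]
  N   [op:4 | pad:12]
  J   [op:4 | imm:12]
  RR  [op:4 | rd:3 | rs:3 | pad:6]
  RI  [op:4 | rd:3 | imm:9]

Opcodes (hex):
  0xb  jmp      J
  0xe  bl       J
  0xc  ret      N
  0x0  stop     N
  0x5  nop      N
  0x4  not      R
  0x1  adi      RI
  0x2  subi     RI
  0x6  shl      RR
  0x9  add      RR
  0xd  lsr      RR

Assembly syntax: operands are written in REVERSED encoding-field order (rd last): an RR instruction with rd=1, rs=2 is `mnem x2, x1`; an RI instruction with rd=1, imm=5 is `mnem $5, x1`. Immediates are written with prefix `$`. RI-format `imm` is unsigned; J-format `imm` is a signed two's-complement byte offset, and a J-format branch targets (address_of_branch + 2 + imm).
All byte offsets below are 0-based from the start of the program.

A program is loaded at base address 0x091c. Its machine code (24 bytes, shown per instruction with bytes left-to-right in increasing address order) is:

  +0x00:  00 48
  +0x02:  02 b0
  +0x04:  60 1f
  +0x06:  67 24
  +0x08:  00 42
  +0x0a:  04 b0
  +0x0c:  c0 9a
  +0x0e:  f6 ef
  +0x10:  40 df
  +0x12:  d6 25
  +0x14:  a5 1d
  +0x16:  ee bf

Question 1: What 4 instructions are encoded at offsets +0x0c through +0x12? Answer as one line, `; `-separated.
add x3, x5; bl $-10; lsr x5, x7; subi $470, x2

@+0c  little-endian(c0 9a) = 0x9ac0
  top 4b → 0x9 → add [RR]
  rd@[11:9]=0x5 ⇒ x5
  rs@[8:6]=0x3 ⇒ x3
@+0e  little-endian(f6 ef) = 0xeff6
  top 4b → 0xe → bl [J]
  imm@[11:0]=0xff6 (s12→-10) ⇒ $-10
@+10  little-endian(40 df) = 0xdf40
  top 4b → 0xd → lsr [RR]
  rd@[11:9]=0x7 ⇒ x7
  rs@[8:6]=0x5 ⇒ x5
@+12  little-endian(d6 25) = 0x25d6
  top 4b → 0x2 → subi [RI]
  rd@[11:9]=0x2 ⇒ x2
  imm@[8:0]=0x1d6 ⇒ $470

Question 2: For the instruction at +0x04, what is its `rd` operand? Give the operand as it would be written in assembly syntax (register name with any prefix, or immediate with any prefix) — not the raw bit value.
x7

+0x04: 60 1f ⇒ word 0x1f60 (little)
  top 4b → 0x1 → adi [RI]
  rd@[11:9]=0x7 ⇒ x7
  imm@[8:0]=0x160 ⇒ $352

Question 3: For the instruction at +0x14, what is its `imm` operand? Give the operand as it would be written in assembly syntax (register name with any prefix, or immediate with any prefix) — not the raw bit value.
$421

@+14  little-endian(a5 1d) = 0x1da5
  opcode bits[15:12]=0x1: adi/RI
  rd: (w>>9)&0x7=0x6 → x6
  imm: (w>>0)&0x1ff=0x1a5 → $421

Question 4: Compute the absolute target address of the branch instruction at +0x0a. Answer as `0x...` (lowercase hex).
@+0a  little-endian(04 b0) = 0xb004
  op=0xb004>>12=0xb ⇒ jmp (J)
  [11:0] imm=4 = $4
  target = base 0x091c + off 0x0a + 2 + imm 4 = 0x092c

0x092c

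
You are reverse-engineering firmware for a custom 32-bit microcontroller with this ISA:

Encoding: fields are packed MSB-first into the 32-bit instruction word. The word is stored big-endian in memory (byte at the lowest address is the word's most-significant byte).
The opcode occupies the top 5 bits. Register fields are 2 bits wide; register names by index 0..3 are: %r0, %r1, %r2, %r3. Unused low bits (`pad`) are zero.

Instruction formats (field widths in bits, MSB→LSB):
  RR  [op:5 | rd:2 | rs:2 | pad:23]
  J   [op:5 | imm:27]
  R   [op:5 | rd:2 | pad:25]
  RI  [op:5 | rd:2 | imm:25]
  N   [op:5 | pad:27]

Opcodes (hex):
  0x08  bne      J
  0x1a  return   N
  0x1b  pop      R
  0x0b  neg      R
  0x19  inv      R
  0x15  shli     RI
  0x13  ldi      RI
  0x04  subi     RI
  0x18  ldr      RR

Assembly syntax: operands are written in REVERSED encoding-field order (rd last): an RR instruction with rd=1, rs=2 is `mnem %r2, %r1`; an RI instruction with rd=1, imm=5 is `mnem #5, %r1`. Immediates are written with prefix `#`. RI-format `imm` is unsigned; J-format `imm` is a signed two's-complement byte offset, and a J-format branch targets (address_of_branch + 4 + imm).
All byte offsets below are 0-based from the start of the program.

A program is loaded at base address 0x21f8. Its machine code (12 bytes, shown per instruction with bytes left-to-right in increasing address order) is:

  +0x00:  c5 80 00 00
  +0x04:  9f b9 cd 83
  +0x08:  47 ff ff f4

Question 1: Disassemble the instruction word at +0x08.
bne #-12

+0x08: 47 ff ff f4 ⇒ word 0x47fffff4 (big)
  top 5b → 0x8 → bne [J]
  imm@[26:0]=0x7fffff4 (s27→-12) ⇒ #-12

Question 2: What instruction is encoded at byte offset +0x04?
ldi #28953987, %r3

+0x04: 9f b9 cd 83 ⇒ word 0x9fb9cd83 (big)
  top 5b → 0x13 → ldi [RI]
  rd@[26:25]=0x3 ⇒ %r3
  imm@[24:0]=0x1b9cd83 ⇒ #28953987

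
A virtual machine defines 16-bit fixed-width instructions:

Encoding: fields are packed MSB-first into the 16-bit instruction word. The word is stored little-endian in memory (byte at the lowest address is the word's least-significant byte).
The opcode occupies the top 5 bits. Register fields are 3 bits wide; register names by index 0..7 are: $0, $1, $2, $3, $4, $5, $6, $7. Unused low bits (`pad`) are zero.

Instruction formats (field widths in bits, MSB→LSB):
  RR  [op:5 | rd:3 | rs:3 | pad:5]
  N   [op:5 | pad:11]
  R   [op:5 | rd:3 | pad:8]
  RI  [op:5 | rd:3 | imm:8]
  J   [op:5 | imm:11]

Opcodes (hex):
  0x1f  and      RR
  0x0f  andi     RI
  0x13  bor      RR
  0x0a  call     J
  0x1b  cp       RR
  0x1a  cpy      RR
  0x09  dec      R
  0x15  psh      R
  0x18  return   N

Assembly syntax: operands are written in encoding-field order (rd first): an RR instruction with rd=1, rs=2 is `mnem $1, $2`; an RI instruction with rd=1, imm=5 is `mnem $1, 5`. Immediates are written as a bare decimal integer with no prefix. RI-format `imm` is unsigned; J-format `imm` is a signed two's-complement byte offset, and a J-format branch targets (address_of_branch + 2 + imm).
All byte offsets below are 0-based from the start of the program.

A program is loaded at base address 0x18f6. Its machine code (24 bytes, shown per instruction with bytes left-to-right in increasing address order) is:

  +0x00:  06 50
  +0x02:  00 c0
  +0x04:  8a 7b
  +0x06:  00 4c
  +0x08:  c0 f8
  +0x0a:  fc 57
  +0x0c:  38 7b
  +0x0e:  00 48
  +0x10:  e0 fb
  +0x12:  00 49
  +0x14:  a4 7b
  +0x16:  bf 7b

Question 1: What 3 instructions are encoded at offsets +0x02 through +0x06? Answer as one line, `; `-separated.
@+02  little-endian(00 c0) = 0xc000
  top 5b → 0x18 → return [N]
@+04  little-endian(8a 7b) = 0x7b8a
  top 5b → 0xf → andi [RI]
  [10:8] rd=3 = $3
  [7:0] imm=138 = 138
@+06  little-endian(00 4c) = 0x4c00
  top 5b → 0x9 → dec [R]
  [10:8] rd=4 = $4

return; andi $3, 138; dec $4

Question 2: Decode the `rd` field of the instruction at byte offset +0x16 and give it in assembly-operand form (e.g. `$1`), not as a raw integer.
+0x16: bf 7b ⇒ word 0x7bbf (little)
  top 5b → 0xf → andi [RI]
  rd@[10:8]=0x3 ⇒ $3
  imm@[7:0]=0xbf ⇒ 191

$3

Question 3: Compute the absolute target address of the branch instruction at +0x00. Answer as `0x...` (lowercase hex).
0x18fe

off 0x00: read 06 50 as little → 0x5006
  op=0x5006>>11=0xa ⇒ call (J)
  imm: (w>>0)&0x7ff=0x6 → 6
  target = base 0x18f6 + off 0x00 + 2 + imm 6 = 0x18fe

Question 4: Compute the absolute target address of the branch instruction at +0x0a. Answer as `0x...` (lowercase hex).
0x18fe

[0a] fc 57 → 0x57fc
  top 5b → 0xa → call [J]
  imm@[10:0]=0x7fc (s11→-4) ⇒ -4
  target = base 0x18f6 + off 0x0a + 2 + imm -4 = 0x18fe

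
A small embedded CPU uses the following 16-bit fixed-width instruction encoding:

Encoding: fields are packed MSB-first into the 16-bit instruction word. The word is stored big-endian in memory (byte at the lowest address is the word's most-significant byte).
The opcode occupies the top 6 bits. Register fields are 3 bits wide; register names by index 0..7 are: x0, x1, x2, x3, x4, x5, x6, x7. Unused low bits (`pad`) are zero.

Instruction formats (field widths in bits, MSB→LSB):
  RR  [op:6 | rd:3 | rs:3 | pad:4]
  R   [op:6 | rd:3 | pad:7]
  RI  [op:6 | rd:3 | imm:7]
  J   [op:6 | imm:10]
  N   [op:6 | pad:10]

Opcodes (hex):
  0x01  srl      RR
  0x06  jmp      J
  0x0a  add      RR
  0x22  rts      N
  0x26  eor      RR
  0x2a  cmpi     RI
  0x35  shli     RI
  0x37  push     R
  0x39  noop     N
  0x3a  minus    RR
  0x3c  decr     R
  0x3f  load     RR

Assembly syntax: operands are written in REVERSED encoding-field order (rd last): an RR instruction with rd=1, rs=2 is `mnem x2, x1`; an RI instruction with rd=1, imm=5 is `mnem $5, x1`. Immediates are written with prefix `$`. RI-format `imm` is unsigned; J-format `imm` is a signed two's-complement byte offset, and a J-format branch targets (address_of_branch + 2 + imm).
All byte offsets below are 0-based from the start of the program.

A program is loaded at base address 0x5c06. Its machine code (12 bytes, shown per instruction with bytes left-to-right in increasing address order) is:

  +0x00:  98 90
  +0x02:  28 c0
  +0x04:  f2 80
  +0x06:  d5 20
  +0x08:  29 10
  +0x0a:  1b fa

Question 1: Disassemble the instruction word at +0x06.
shli $32, x2

+0x06: d5 20 ⇒ word 0xd520 (big)
  op=0xd520>>10=0x35 ⇒ shli (RI)
  rd: (w>>7)&0x7=0x2 → x2
  imm: (w>>0)&0x7f=0x20 → $32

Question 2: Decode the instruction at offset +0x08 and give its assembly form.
@+08  big-endian(29 10) = 0x2910
  op=0x2910>>10=0xa ⇒ add (RR)
  [9:7] rd=2 = x2
  [6:4] rs=1 = x1

add x1, x2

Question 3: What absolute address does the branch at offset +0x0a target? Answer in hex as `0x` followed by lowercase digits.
0x5c0c

[0a] 1b fa → 0x1bfa
  opcode bits[15:10]=0x6: jmp/J
  [9:0] imm=1018 (s10→-6) = $-6
  target = base 0x5c06 + off 0x0a + 2 + imm -6 = 0x5c0c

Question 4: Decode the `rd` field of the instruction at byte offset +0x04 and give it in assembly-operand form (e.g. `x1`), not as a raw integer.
x5

+0x04: f2 80 ⇒ word 0xf280 (big)
  top 6b → 0x3c → decr [R]
  rd@[9:7]=0x5 ⇒ x5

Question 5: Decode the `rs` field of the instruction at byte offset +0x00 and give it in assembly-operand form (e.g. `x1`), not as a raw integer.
x1

[00] 98 90 → 0x9890
  top 6b → 0x26 → eor [RR]
  [9:7] rd=1 = x1
  [6:4] rs=1 = x1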